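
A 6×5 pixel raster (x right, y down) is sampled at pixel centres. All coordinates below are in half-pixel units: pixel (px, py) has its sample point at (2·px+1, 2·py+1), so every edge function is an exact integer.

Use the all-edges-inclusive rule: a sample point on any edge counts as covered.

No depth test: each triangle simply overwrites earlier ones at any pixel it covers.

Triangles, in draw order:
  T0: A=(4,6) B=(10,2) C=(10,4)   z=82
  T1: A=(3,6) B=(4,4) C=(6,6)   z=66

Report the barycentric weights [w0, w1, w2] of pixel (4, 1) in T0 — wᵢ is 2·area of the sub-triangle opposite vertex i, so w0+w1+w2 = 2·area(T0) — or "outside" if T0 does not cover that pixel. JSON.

T0:
  2·area = 12
  edge (4, 6)→(10, 2): d=(6,-4) inclusive
  edge (10, 2)→(10, 4): d=(0,2) inclusive
  edge (10, 4)→(4, 6): d=(-6,2) inclusive
    (4,1)@(9, 3): e=[2,2,8] → █
    (5,1)@(11, 3): e=[10,-2,4] → ·
    (3,2)@(7, 5): e=[6,6,0] → █  [on edge]
    (4,2)@(9, 5): e=[14,2,-4] → ·
    (0,3)@(1, 7): e=[-6,18,0] → ·  [on edge]
    (3,3)@(7, 7): e=[18,6,-12] → ·
  covered (2 px):
    · · · · · ·
    · · · · █ ·
    · · · █ · ·
    · · · · · ·
    · · · · · ·
T1:
  2·area = 6
  edge (3, 6)→(4, 4): d=(1,-2) inclusive
  edge (4, 4)→(6, 6): d=(2,2) inclusive
  edge (6, 6)→(3, 6): d=(-3,0) inclusive
    (0,0)@(1, 1): e=[-9,0,15] → ·  [on edge]
    (1,1)@(3, 3): e=[-3,0,9] → ·  [on edge]
    (2,2)@(5, 5): e=[3,0,3] → █  [on edge]
    (3,2)@(7, 5): e=[7,-4,3] → ·
    (2,3)@(5, 7): e=[5,4,-3] → ·
    (3,3)@(7, 7): e=[9,0,-3] → ·  [on edge]
    (4,4)@(9, 9): e=[15,0,-9] → ·  [on edge]
  covered (1 px):
    · · · · · ·
    · · · · · ·
    · · █ · · ·
    · · · · · ·
    · · · · · ·

Result: [2,8,2]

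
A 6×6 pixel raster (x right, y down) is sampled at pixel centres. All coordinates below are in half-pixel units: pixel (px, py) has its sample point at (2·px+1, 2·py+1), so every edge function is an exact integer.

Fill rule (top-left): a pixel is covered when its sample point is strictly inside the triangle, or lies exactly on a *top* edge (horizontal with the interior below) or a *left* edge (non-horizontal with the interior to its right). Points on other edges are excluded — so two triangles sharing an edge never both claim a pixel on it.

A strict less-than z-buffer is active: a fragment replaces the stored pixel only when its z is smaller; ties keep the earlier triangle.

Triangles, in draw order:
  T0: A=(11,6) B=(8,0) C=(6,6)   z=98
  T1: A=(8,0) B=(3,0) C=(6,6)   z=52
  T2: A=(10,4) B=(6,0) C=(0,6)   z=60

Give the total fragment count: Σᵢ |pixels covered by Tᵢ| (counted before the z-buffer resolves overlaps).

T0:
  2·area = 30  (B↔C swapped to make it positive)
  edge (11, 6)→(6, 6): d=(-5,0) right/bottom  bias=-1
  edge (6, 6)→(8, 0): d=(2,-6) top-left  bias=+0
  edge (8, 0)→(11, 6): d=(3,6) right/bottom  bias=-1
    (3,1)@(7, 3): e=[15,0,15] → X  [on edge]
    (4,1)@(9, 3): e=[15,12,3] → X
    (5,1)@(11, 3): e=[15,24,-9] → .
    (3,2)@(7, 5): e=[5,4,21] → X
    (5,2)@(11, 5): e=[5,28,-3] → .
    (3,3)@(7, 7): e=[-5,8,27] → .
    (4,3)@(9, 7): e=[-5,20,15] → .
    (2,4)@(5, 9): e=[-15,0,45] → .  [on edge]
  covered (4 px):
    . . . . . .
    . . . X X .
    . . . X X .
    . . . . . .
    . . . . . .
    . . . . . .
T1:
  2·area = 30  (B↔C swapped to make it positive)
  edge (8, 0)→(6, 6): d=(-2,6) right/bottom  bias=-1
  edge (6, 6)→(3, 0): d=(-3,-6) top-left  bias=+0
  edge (3, 0)→(8, 0): d=(5,0) top-left  bias=+0
    (2,0)@(5, 1): e=[16,9,5] → X
    (3,0)@(7, 1): e=[4,21,5] → X
    (4,0)@(9, 1): e=[-8,33,5] → .
    (2,1)@(5, 3): e=[12,3,15] → X
    (3,1)@(7, 3): e=[0,15,15] → .  [on edge]
    (2,2)@(5, 5): e=[8,-3,25] → .
    (2,4)@(5, 9): e=[0,-15,45] → .  [on edge]
  covered (3 px):
    . . X X . .
    . . X . . .
    . . . . . .
    . . . . . .
    . . . . . .
    . . . . . .
T2:
  2·area = 48  (B↔C swapped to make it positive)
  edge (10, 4)→(0, 6): d=(-10,2) right/bottom  bias=-1
  edge (0, 6)→(6, 0): d=(6,-6) top-left  bias=+0
  edge (6, 0)→(10, 4): d=(4,4) right/bottom  bias=-1
    (2,0)@(5, 1): e=[40,0,8] → X  [on edge]
    (3,0)@(7, 1): e=[36,12,0] → .  [on edge]
    (1,1)@(3, 3): e=[24,0,24] → X  [on edge]
    (3,1)@(7, 3): e=[16,24,8] → X
    (4,1)@(9, 3): e=[12,36,0] → .  [on edge]
    (0,2)@(1, 5): e=[8,0,40] → X  [on edge]
    (2,2)@(5, 5): e=[0,24,24] → .  [on edge]
    (3,2)@(7, 5): e=[-4,36,16] → .
    (5,2)@(11, 5): e=[-12,60,0] → .  [on edge]
    (0,3)@(1, 7): e=[-12,12,48] → .
    (1,3)@(3, 7): e=[-16,24,40] → .
  covered (6 px):
    . . X . . .
    . X X X . .
    X X . . . .
    . . . . . .
    . . . . . .
    . . . . . .

Final: 13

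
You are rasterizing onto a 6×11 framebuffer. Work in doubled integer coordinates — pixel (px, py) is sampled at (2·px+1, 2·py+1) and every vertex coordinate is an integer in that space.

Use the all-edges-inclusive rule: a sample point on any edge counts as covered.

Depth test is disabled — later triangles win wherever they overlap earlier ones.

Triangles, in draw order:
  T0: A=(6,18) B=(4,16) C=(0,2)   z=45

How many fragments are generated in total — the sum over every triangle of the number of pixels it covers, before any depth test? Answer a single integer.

T0:
  2·area = 20
  edge (6, 18)→(4, 16): d=(-2,-2) inclusive
  edge (4, 16)→(0, 2): d=(-4,-14) inclusive
  edge (0, 2)→(6, 18): d=(6,16) inclusive
    (0,2)@(1, 5): e=[16,2,2] → #
    (1,2)@(3, 5): e=[20,30,-30] → ·
    (0,3)@(1, 7): e=[12,-6,14] → ·
    (1,5)@(3, 11): e=[8,6,6] → #
    (2,5)@(5, 11): e=[12,34,-26] → ·
    (0,6)@(1, 13): e=[0,-30,50] → ·  [on edge]
    (1,6)@(3, 13): e=[4,-2,18] → ·
    (1,7)@(3, 15): e=[0,-10,30] → ·  [on edge]
    (2,8)@(5, 17): e=[0,10,10] → #  [on edge]
    (3,8)@(7, 17): e=[4,38,-22] → ·
    (2,9)@(5, 19): e=[-4,2,22] → ·
    (3,9)@(7, 19): e=[0,30,-10] → ·  [on edge]
    (4,10)@(9, 21): e=[0,50,-30] → ·  [on edge]
  covered (3 px):
    · · · · · ·
    · · · · · ·
    # · · · · ·
    · · · · · ·
    · · · · · ·
    · # · · · ·
    · · · · · ·
    · · · · · ·
    · · # · · ·
    · · · · · ·
    · · · · · ·

Final: 3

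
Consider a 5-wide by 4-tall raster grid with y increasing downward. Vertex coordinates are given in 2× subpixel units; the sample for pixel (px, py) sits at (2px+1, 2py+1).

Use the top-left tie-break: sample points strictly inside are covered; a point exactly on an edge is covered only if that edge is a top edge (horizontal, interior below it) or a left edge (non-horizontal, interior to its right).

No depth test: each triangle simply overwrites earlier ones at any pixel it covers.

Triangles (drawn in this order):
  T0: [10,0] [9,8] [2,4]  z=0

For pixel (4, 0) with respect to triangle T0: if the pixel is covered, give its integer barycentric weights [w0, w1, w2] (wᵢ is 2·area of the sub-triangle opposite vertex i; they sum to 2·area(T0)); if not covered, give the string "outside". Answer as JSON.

T0:
  2·area = 60
  edge (10, 0)→(9, 8): d=(-1,8) right/bottom  bias=-1
  edge (9, 8)→(2, 4): d=(-7,-4) top-left  bias=+0
  edge (2, 4)→(10, 0): d=(8,-4) top-left  bias=+0
    (4,0)@(9, 1): e=[7,49,4] → █
    (2,1)@(5, 3): e=[37,19,4] → █
    (3,1)@(7, 3): e=[21,27,12] → █
    (2,2)@(5, 5): e=[35,5,20] → █
    (2,3)@(5, 7): e=[33,-9,36] → ·
    (3,3)@(7, 7): e=[17,-1,44] → ·
    (4,3)@(9, 7): e=[1,7,52] → █
  covered (8 px):
    · · · · █
    · · █ █ █
    · · █ █ █
    · · · · █

Result: [49,4,7]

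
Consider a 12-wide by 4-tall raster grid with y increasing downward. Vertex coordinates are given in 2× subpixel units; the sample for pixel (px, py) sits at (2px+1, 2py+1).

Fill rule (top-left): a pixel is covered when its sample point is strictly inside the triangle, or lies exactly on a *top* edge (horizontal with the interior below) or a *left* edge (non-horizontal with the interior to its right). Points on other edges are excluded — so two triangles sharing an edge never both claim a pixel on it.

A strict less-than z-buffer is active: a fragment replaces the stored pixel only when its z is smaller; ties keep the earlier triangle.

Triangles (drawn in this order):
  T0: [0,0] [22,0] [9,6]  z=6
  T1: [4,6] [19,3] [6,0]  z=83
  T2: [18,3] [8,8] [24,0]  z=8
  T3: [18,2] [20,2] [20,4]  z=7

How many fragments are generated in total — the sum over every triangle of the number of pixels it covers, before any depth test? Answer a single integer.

T0:
  2·area = 132
  edge (0, 0)→(22, 0): d=(22,0) top-left  bias=+0
  edge (22, 0)→(9, 6): d=(-13,6) right/bottom  bias=-1
  edge (9, 6)→(0, 0): d=(-9,-6) top-left  bias=+0
    (1,0)@(3, 1): e=[22,101,9] → █
    (2,0)@(5, 1): e=[22,89,21] → █
    (3,0)@(7, 1): e=[22,77,33] → █
    (4,0)@(9, 1): e=[22,65,45] → █
    (5,0)@(11, 1): e=[22,53,57] → █
    (6,0)@(13, 1): e=[22,41,69] → █
    (7,0)@(15, 1): e=[22,29,81] → █
    (8,0)@(17, 1): e=[22,17,93] → █
    (9,0)@(19, 1): e=[22,5,105] → █
    (10,0)@(21, 1): e=[22,-7,117] → ·
    (1,1)@(3, 3): e=[66,75,-9] → ·
    (2,1)@(5, 3): e=[66,63,3] → █
  covered (17 px):
    · █ █ █ █ █ █ █ █ █ · ·
    · · █ █ █ █ █ █ · · · ·
    · · · · █ █ · · · · · ·
    · · · · · · · · · · · ·
T1:
  2·area = 84  (B↔C swapped to make it positive)
  edge (4, 6)→(6, 0): d=(2,-6) top-left  bias=+0
  edge (6, 0)→(19, 3): d=(13,3) right/bottom  bias=-1
  edge (19, 3)→(4, 6): d=(-15,3) right/bottom  bias=-1
    (3,0)@(7, 1): e=[8,10,66] → █
    (4,0)@(9, 1): e=[20,4,60] → █
    (5,0)@(11, 1): e=[32,-2,54] → ·
    (2,1)@(5, 3): e=[0,42,42] → █  [on edge]
    (5,1)@(11, 3): e=[36,24,24] → █
    (6,1)@(13, 3): e=[48,18,18] → █
    (7,1)@(15, 3): e=[60,12,12] → █
    (8,1)@(17, 3): e=[72,6,6] → █
    (9,1)@(19, 3): e=[84,0,0] → ·  [on edge]
    (2,2)@(5, 5): e=[4,68,12] → █
    (4,2)@(9, 5): e=[28,56,0] → ·  [on edge]
    (5,2)@(11, 5): e=[40,50,-6] → ·
  covered (11 px):
    · · · █ █ · · · · · · ·
    · · █ █ █ █ █ █ █ · · ·
    · · █ █ · · · · · · · ·
    · · · · · · · · · · · ·
T2:
  degenerate (2·area = 0) — covers nothing
T3:
  2·area = 4
  edge (18, 2)→(20, 2): d=(2,0) top-left  bias=+0
  edge (20, 2)→(20, 4): d=(0,2) right/bottom  bias=-1
  edge (20, 4)→(18, 2): d=(-2,-2) top-left  bias=+0
    (8,0)@(17, 1): e=[-2,6,0] → ·  [on edge]
    (9,1)@(19, 3): e=[2,2,0] → █  [on edge]
    (10,1)@(21, 3): e=[2,-2,4] → ·
    (9,2)@(19, 5): e=[6,2,-4] → ·
    (10,2)@(21, 5): e=[6,-2,0] → ·  [on edge]
    (11,3)@(23, 7): e=[10,-6,0] → ·  [on edge]
  covered (1 px):
    · · · · · · · · · · · ·
    · · · · · · · · · █ · ·
    · · · · · · · · · · · ·
    · · · · · · · · · · · ·

Answer: 29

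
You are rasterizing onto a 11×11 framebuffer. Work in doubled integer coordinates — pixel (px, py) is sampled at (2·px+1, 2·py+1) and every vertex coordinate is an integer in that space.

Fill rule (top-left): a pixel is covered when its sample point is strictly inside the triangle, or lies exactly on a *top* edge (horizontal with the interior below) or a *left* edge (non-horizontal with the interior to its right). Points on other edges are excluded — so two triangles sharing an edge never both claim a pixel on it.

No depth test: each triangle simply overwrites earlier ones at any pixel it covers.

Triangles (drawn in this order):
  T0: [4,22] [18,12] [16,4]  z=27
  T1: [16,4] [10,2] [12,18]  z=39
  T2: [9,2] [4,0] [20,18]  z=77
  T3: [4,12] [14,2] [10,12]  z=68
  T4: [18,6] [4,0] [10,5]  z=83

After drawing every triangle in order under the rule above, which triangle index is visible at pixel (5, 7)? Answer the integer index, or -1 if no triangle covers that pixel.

T0:
  2·area = 132  (B↔C swapped to make it positive)
  edge (4, 22)→(16, 4): d=(12,-18) top-left  bias=+0
  edge (16, 4)→(18, 12): d=(2,8) right/bottom  bias=-1
  edge (18, 12)→(4, 22): d=(-14,10) right/bottom  bias=-1
    (7,3)@(15, 7): e=[18,14,100] → X
    (8,3)@(17, 7): e=[54,-2,80] → .
    (6,4)@(13, 9): e=[6,34,92] → X
    (8,4)@(17, 9): e=[78,2,52] → X
    (9,4)@(19, 9): e=[114,-14,32] → .
    (6,5)@(13, 11): e=[30,38,64] → X
    (9,5)@(19, 11): e=[138,-10,4] → .
    (5,6)@(11, 13): e=[18,58,56] → X
    (8,6)@(17, 13): e=[126,10,-4] → .
    (4,7)@(9, 15): e=[6,78,48] → X
    (7,7)@(15, 15): e=[114,30,-12] → .
    (4,8)@(9, 17): e=[30,82,20] → X
    (5,8)@(11, 17): e=[66,66,0] → .  [on edge]
  covered (16 px):
    . . . . . . . . . . .
    . . . . . . . . . . .
    . . . . . . . . . . .
    . . . . . . . X . . .
    . . . . . . X X X . .
    . . . . . . X X X . .
    . . . . . X X X . . .
    . . . . X X X . . . .
    . . . . X . . . . . .
    . . . X . . . . . . .
    . . X . . . . . . . .
T1:
  2·area = 92  (B↔C swapped to make it positive)
  edge (16, 4)→(12, 18): d=(-4,14) right/bottom  bias=-1
  edge (12, 18)→(10, 2): d=(-2,-16) top-left  bias=+0
  edge (10, 2)→(16, 4): d=(6,2) right/bottom  bias=-1
    (3,0)@(7, 1): e=[138,-46,0] → .  [on edge]
    (5,1)@(11, 3): e=[74,14,4] → X
    (6,1)@(13, 3): e=[46,46,0] → .  [on edge]
    (5,2)@(11, 5): e=[66,10,16] → X
    (6,2)@(13, 5): e=[38,42,12] → X
    (7,2)@(15, 5): e=[10,74,8] → X
    (8,2)@(17, 5): e=[-18,106,4] → .
    (9,2)@(19, 5): e=[-46,138,0] → .  [on edge]
    (5,3)@(11, 7): e=[58,6,28] → X
    (8,3)@(17, 7): e=[-26,102,16] → .
    (5,4)@(11, 9): e=[50,2,40] → X
    (7,4)@(15, 9): e=[-6,66,32] → .
  covered (11 px):
    . . . . . . . . . . .
    . . . . . X . . . . .
    . . . . . X X X . . .
    . . . . . X X X . . .
    . . . . . X X . . . .
    . . . . . . X . . . .
    . . . . . . X . . . .
    . . . . . . . . . . .
    . . . . . . . . . . .
    . . . . . . . . . . .
    . . . . . . . . . . .
T2:
  2·area = 58  (B↔C swapped to make it positive)
  edge (9, 2)→(20, 18): d=(11,16) right/bottom  bias=-1
  edge (20, 18)→(4, 0): d=(-16,-18) top-left  bias=+0
  edge (4, 0)→(9, 2): d=(5,2) right/bottom  bias=-1
    (2,0)@(5, 1): e=[53,2,3] → X
    (3,0)@(7, 1): e=[21,38,-1] → .
    (2,1)@(5, 3): e=[75,-30,13] → .
    (3,1)@(7, 3): e=[43,6,9] → X
    (4,1)@(9, 3): e=[11,42,5] → X
    (5,1)@(11, 3): e=[-21,78,1] → .
    (3,2)@(7, 5): e=[65,-26,19] → .
    (4,2)@(9, 5): e=[33,10,15] → X
    (5,2)@(11, 5): e=[1,46,11] → X
    (6,2)@(13, 5): e=[-31,82,7] → .
    (4,3)@(9, 7): e=[55,-22,25] → .
    (5,3)@(11, 7): e=[23,14,21] → X
  covered (8 px):
    . . X . . . . . . . .
    . . . X X . . . . . .
    . . . . X X . . . . .
    . . . . . X . . . . .
    . . . . . . X . . . .
    . . . . . . . X . . .
    . . . . . . . . . . .
    . . . . . . . . . . .
    . . . . . . . . . . .
    . . . . . . . . . . .
    . . . . . . . . . . .
T3:
  2·area = 60
  edge (4, 12)→(14, 2): d=(10,-10) top-left  bias=+0
  edge (14, 2)→(10, 12): d=(-4,10) right/bottom  bias=-1
  edge (10, 12)→(4, 12): d=(-6,0) right/bottom  bias=-1
    (7,0)@(15, 1): e=[0,-6,66] → .  [on edge]
    (6,1)@(13, 3): e=[0,6,54] → X  [on edge]
    (7,1)@(15, 3): e=[20,-14,54] → .
    (5,2)@(11, 5): e=[0,18,42] → X  [on edge]
    (6,2)@(13, 5): e=[20,-2,42] → .
    (4,3)@(9, 7): e=[0,30,30] → X  [on edge]
    (6,3)@(13, 7): e=[40,-10,30] → .
    (3,4)@(7, 9): e=[0,42,18] → X  [on edge]
    (6,4)@(13, 9): e=[60,-18,18] → .
    (2,5)@(5, 11): e=[0,54,6] → X  [on edge]
    (5,5)@(11, 11): e=[60,-6,6] → .
    (1,6)@(3, 13): e=[0,66,-6] → .  [on edge]
    (0,7)@(1, 15): e=[0,78,-18] → .  [on edge]
  covered (10 px):
    . . . . . . . . . . .
    . . . . . . X . . . .
    . . . . . X . . . . .
    . . . . X X . . . . .
    . . . X X X . . . . .
    . . X X X . . . . . .
    . . . . . . . . . . .
    . . . . . . . . . . .
    . . . . . . . . . . .
    . . . . . . . . . . .
    . . . . . . . . . . .
T4:
  2·area = 34  (B↔C swapped to make it positive)
  edge (18, 6)→(10, 5): d=(-8,-1) top-left  bias=+0
  edge (10, 5)→(4, 0): d=(-6,-5) top-left  bias=+0
  edge (4, 0)→(18, 6): d=(14,6) right/bottom  bias=-1
    (4,1)@(9, 3): e=[15,7,12] → X
    (5,1)@(11, 3): e=[17,17,0] → .  [on edge]
    (4,2)@(9, 5): e=[-1,-5,40] → .
    (5,2)@(11, 5): e=[1,5,28] → X
    (6,2)@(13, 5): e=[3,15,16] → X
    (7,2)@(15, 5): e=[5,25,4] → X
    (8,2)@(17, 5): e=[7,35,-8] → .
    (5,3)@(11, 7): e=[-15,-7,56] → .
    (6,3)@(13, 7): e=[-13,3,44] → .
    (7,3)@(15, 7): e=[-11,13,32] → .
  covered (4 px):
    . . . . . . . . . . .
    . . . . X . . . . . .
    . . . . . X X X . . .
    . . . . . . . . . . .
    . . . . . . . . . . .
    . . . . . . . . . . .
    . . . . . . . . . . .
    . . . . . . . . . . .
    . . . . . . . . . . .
    . . . . . . . . . . .
    . . . . . . . . . . .

Z-buffer (winner per pixel, '.' = empty):
  . . 2 . . . . . . . .
  . . . 2 4 1 3 . . . .
  . . . . 2 4 4 4 . . .
  . . . . 3 3 1 1 . . .
  . . . 3 3 3 2 0 0 . .
  . . 3 3 3 . 1 2 0 . .
  . . . . . 0 1 0 . . .
  . . . . 0 0 0 . . . .
  . . . . 0 . . . . . .
  . . . 0 . . . . . . .
  . . 0 . . . . . . . .

Answer: 0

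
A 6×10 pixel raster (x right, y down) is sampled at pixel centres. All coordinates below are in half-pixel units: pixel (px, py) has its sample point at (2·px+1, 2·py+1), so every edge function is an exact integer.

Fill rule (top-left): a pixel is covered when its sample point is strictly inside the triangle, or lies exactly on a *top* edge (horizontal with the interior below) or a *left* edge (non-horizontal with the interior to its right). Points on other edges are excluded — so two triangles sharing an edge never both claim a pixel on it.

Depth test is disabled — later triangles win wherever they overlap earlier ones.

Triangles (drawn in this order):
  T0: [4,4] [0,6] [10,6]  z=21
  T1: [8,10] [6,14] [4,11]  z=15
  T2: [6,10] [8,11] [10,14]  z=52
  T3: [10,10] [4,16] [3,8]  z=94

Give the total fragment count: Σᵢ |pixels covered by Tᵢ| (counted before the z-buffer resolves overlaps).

T0:
  2·area = 20  (B↔C swapped to make it positive)
  edge (4, 4)→(10, 6): d=(6,2) right/bottom  bias=-1
  edge (10, 6)→(0, 6): d=(-10,0) right/bottom  bias=-1
  edge (0, 6)→(4, 4): d=(4,-2) top-left  bias=+0
    (0,1)@(1, 3): e=[0,30,-10] → .  [on edge]
    (1,2)@(3, 5): e=[8,10,2] → X
    (2,2)@(5, 5): e=[4,10,6] → X
    (3,2)@(7, 5): e=[0,10,10] → .  [on edge]
    (1,3)@(3, 7): e=[20,-10,10] → .
    (2,3)@(5, 7): e=[16,-10,14] → .
  covered (2 px):
    . . . . . .
    . . . . . .
    . X X . . .
    . . . . . .
    . . . . . .
    . . . . . .
    . . . . . .
    . . . . . .
    . . . . . .
    . . . . . .
T1:
  2·area = 14
  edge (8, 10)→(6, 14): d=(-2,4) right/bottom  bias=-1
  edge (6, 14)→(4, 11): d=(-2,-3) top-left  bias=+0
  edge (4, 11)→(8, 10): d=(4,-1) top-left  bias=+0
    (2,5)@(5, 11): e=[10,3,1] → X
    (3,5)@(7, 11): e=[2,9,3] → X
    (4,5)@(9, 11): e=[-6,15,5] → .
    (2,6)@(5, 13): e=[6,-1,9] → .
    (3,6)@(7, 13): e=[-2,5,11] → .
  covered (2 px):
    . . . . . .
    . . . . . .
    . . . . . .
    . . . . . .
    . . . . . .
    . . X X . .
    . . . . . .
    . . . . . .
    . . . . . .
    . . . . . .
T2:
  2·area = 4
  edge (6, 10)→(8, 11): d=(2,1) right/bottom  bias=-1
  edge (8, 11)→(10, 14): d=(2,3) right/bottom  bias=-1
  edge (10, 14)→(6, 10): d=(-4,-4) top-left  bias=+0
    (0,2)@(1, 5): e=[-5,9,0] → .  [on edge]
    (1,3)@(3, 7): e=[-3,7,0] → .  [on edge]
    (2,4)@(5, 9): e=[-1,5,0] → .  [on edge]
    (3,5)@(7, 11): e=[1,3,0] → X  [on edge]
    (4,5)@(9, 11): e=[-1,-3,8] → .
    (3,6)@(7, 13): e=[5,7,-8] → .
    (4,6)@(9, 13): e=[3,1,0] → X  [on edge]
    (5,6)@(11, 13): e=[1,-5,8] → .
    (4,7)@(9, 15): e=[7,5,-8] → .
    (5,7)@(11, 15): e=[5,-1,0] → .  [on edge]
  covered (2 px):
    . . . . . .
    . . . . . .
    . . . . . .
    . . . . . .
    . . . . . .
    . . . X . .
    . . . . X .
    . . . . . .
    . . . . . .
    . . . . . .
T3:
  2·area = 54
  edge (10, 10)→(4, 16): d=(-6,6) right/bottom  bias=-1
  edge (4, 16)→(3, 8): d=(-1,-8) top-left  bias=+0
  edge (3, 8)→(10, 10): d=(7,2) right/bottom  bias=-1
    (2,4)@(5, 9): e=[36,15,3] → X
    (3,4)@(7, 9): e=[24,31,-1] → .
    (5,4)@(11, 9): e=[0,63,-9] → .  [on edge]
    (2,5)@(5, 11): e=[24,13,17] → X
    (3,5)@(7, 11): e=[12,29,13] → X
    (4,5)@(9, 11): e=[0,45,9] → .  [on edge]
    (2,6)@(5, 13): e=[12,11,31] → X
    (3,6)@(7, 13): e=[0,27,27] → .  [on edge]
    (2,7)@(5, 15): e=[0,9,45] → .  [on edge]
    (1,8)@(3, 17): e=[0,-9,63] → .  [on edge]
    (0,9)@(1, 19): e=[0,-27,81] → .  [on edge]
  covered (4 px):
    . . . . . .
    . . . . . .
    . . . . . .
    . . . . . .
    . . X . . .
    . . X X . .
    . . X . . .
    . . . . . .
    . . . . . .
    . . . . . .

Final: 10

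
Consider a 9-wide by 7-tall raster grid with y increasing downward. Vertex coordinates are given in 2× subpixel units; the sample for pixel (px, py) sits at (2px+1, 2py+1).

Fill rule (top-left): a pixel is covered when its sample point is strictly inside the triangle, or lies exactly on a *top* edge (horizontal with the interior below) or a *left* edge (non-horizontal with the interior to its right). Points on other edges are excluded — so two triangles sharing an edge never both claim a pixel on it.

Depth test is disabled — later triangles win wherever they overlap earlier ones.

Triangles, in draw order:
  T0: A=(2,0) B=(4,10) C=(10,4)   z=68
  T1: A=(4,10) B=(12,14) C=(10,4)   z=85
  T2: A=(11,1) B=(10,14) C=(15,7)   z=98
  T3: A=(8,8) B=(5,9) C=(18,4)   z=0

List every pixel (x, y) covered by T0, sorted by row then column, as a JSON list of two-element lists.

T0:
  2·area = 72  (B↔C swapped to make it positive)
  edge (2, 0)→(10, 4): d=(8,4) right/bottom  bias=-1
  edge (10, 4)→(4, 10): d=(-6,6) right/bottom  bias=-1
  edge (4, 10)→(2, 0): d=(-2,-10) top-left  bias=+0
    (1,0)@(3, 1): e=[4,60,8] → X
    (2,0)@(5, 1): e=[-4,48,28] → .
    (6,0)@(13, 1): e=[-36,0,108] → .  [on edge]
    (1,1)@(3, 3): e=[20,48,4] → X
    (2,1)@(5, 3): e=[12,36,24] → X
    (3,1)@(7, 3): e=[4,24,44] → X
    (4,1)@(9, 3): e=[-4,12,64] → .
    (5,1)@(11, 3): e=[-12,0,84] → .  [on edge]
    (1,2)@(3, 5): e=[36,36,0] → X  [on edge]
    (4,2)@(9, 5): e=[12,0,60] → .  [on edge]
    (1,3)@(3, 7): e=[52,24,-4] → .
    (2,3)@(5, 7): e=[44,12,16] → X
    (3,3)@(7, 7): e=[36,0,36] → .  [on edge]
    (2,4)@(5, 9): e=[60,0,12] → .  [on edge]
    (1,5)@(3, 11): e=[84,0,-12] → .  [on edge]
    (0,6)@(1, 13): e=[108,0,-36] → .  [on edge]
  covered (8 px):
    . X . . . . . . .
    . X X X . . . . .
    . X X X . . . . .
    . . X . . . . . .
    . . . . . . . . .
    . . . . . . . . .
    . . . . . . . . .
T1:
  2·area = 72  (B↔C swapped to make it positive)
  edge (4, 10)→(10, 4): d=(6,-6) top-left  bias=+0
  edge (10, 4)→(12, 14): d=(2,10) right/bottom  bias=-1
  edge (12, 14)→(4, 10): d=(-8,-4) top-left  bias=+0
    (6,0)@(13, 1): e=[0,-36,108] → .  [on edge]
    (5,1)@(11, 3): e=[0,-12,84] → .  [on edge]
    (4,2)@(9, 5): e=[0,12,60] → X  [on edge]
    (5,2)@(11, 5): e=[12,-8,68] → .
    (3,3)@(7, 7): e=[0,36,36] → X  [on edge]
    (5,3)@(11, 7): e=[24,-4,52] → .
    (2,4)@(5, 9): e=[0,60,12] → X  [on edge]
    (5,4)@(11, 9): e=[36,0,36] → .  [on edge]
    (1,5)@(3, 11): e=[0,84,-12] → .  [on edge]
    (2,5)@(5, 11): e=[12,64,-4] → .
    (3,5)@(7, 11): e=[24,44,4] → X
    (5,5)@(11, 11): e=[48,4,20] → X
    (0,6)@(1, 13): e=[0,108,-36] → .  [on edge]
  covered (10 px):
    . . . . . . . . .
    . . . . . . . . .
    . . . . X . . . .
    . . . X X . . . .
    . . X X X . . . .
    . . . X X X . . .
    . . . . . X . . .
T2:
  2·area = 58  (B↔C swapped to make it positive)
  edge (11, 1)→(15, 7): d=(4,6) right/bottom  bias=-1
  edge (15, 7)→(10, 14): d=(-5,7) right/bottom  bias=-1
  edge (10, 14)→(11, 1): d=(1,-13) top-left  bias=+0
    (5,0)@(11, 1): e=[0,58,0] → .  [on edge]
    (5,1)@(11, 3): e=[8,48,2] → X
    (6,1)@(13, 3): e=[-4,34,28] → .
    (5,2)@(11, 5): e=[16,38,4] → X
    (6,2)@(13, 5): e=[4,24,30] → X
    (7,2)@(15, 5): e=[-8,10,56] → .
    (5,3)@(11, 7): e=[24,28,6] → X
    (7,3)@(15, 7): e=[0,0,58] → .  [on edge]
    (5,4)@(11, 9): e=[32,18,8] → X
    (7,4)@(15, 9): e=[8,-10,60] → .
    (5,5)@(11, 11): e=[40,8,10] → X
    (6,5)@(13, 11): e=[28,-6,36] → .
  covered (8 px):
    . . . . . . . . .
    . . . . . X . . .
    . . . . . X X . .
    . . . . . X X . .
    . . . . . X X . .
    . . . . . X . . .
    . . . . . . . . .
T3:
  2·area = 2
  edge (8, 8)→(5, 9): d=(-3,1) right/bottom  bias=-1
  edge (5, 9)→(18, 4): d=(13,-5) top-left  bias=+0
  edge (18, 4)→(8, 8): d=(-10,4) right/bottom  bias=-1
    (8,2)@(17, 5): e=[0,8,-6] → .  [on edge]
    (5,3)@(11, 7): e=[0,4,-2] → .  [on edge]
    (2,4)@(5, 9): e=[0,0,2] → .  [on edge]
  covered (0 px):
    . . . . . . . . .
    . . . . . . . . .
    . . . . . . . . .
    . . . . . . . . .
    . . . . . . . . .
    . . . . . . . . .
    . . . . . . . . .

Final: [[1,0],[1,1],[2,1],[3,1],[1,2],[2,2],[3,2],[2,3]]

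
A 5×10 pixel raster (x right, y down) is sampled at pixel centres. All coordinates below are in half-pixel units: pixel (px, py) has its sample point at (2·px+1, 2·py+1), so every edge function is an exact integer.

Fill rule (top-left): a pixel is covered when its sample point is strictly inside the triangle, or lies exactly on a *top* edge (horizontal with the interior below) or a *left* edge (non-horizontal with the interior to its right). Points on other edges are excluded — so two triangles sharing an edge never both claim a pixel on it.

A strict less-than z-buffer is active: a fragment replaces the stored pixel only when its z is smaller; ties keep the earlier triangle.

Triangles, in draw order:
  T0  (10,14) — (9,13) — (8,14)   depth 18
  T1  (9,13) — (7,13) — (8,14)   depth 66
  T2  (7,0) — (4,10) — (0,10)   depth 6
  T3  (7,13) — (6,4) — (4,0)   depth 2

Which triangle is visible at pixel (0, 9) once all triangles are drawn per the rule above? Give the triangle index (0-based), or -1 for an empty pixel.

T0:
  2·area = 2  (B↔C swapped to make it positive)
  edge (10, 14)→(8, 14): d=(-2,0) right/bottom  bias=-1
  edge (8, 14)→(9, 13): d=(1,-1) top-left  bias=+0
  edge (9, 13)→(10, 14): d=(1,1) right/bottom  bias=-1
    (0,2)@(1, 5): e=[18,-16,0] → .  [on edge]
    (1,3)@(3, 7): e=[14,-12,0] → .  [on edge]
    (2,4)@(5, 9): e=[10,-8,0] → .  [on edge]
    (3,5)@(7, 11): e=[6,-4,0] → .  [on edge]
    (4,6)@(9, 13): e=[2,0,0] → .  [on edge]
    (3,7)@(7, 15): e=[-2,0,4] → .  [on edge]
    (2,8)@(5, 17): e=[-6,0,8] → .  [on edge]
    (1,9)@(3, 19): e=[-10,0,12] → .  [on edge]
  covered (0 px):
    . . . . .
    . . . . .
    . . . . .
    . . . . .
    . . . . .
    . . . . .
    . . . . .
    . . . . .
    . . . . .
    . . . . .
T1:
  2·area = 2  (B↔C swapped to make it positive)
  edge (9, 13)→(8, 14): d=(-1,1) right/bottom  bias=-1
  edge (8, 14)→(7, 13): d=(-1,-1) top-left  bias=+0
  edge (7, 13)→(9, 13): d=(2,0) top-left  bias=+0
    (0,3)@(1, 7): e=[14,0,-12] → .  [on edge]
    (1,4)@(3, 9): e=[10,0,-8] → .  [on edge]
    (2,5)@(5, 11): e=[6,0,-4] → .  [on edge]
    (0,6)@(1, 13): e=[8,-6,0] → .  [on edge]
    (1,6)@(3, 13): e=[6,-4,0] → .  [on edge]
    (2,6)@(5, 13): e=[4,-2,0] → .  [on edge]
    (3,6)@(7, 13): e=[2,0,0] → X  [on edge]
    (4,6)@(9, 13): e=[0,2,0] → .  [on edge]
    (3,7)@(7, 15): e=[0,-2,4] → .  [on edge]
    (4,7)@(9, 15): e=[-2,0,4] → .  [on edge]
    (2,8)@(5, 17): e=[0,-6,8] → .  [on edge]
    (1,9)@(3, 19): e=[0,-10,12] → .  [on edge]
  covered (1 px):
    . . . . .
    . . . . .
    . . . . .
    . . . . .
    . . . . .
    . . . . .
    . . . X .
    . . . . .
    . . . . .
    . . . . .
T2:
  2·area = 40
  edge (7, 0)→(4, 10): d=(-3,10) right/bottom  bias=-1
  edge (4, 10)→(0, 10): d=(-4,0) right/bottom  bias=-1
  edge (0, 10)→(7, 0): d=(7,-10) top-left  bias=+0
    (2,1)@(5, 3): e=[11,28,1] → X
    (3,1)@(7, 3): e=[-9,28,21] → .
    (2,2)@(5, 5): e=[5,20,15] → X
    (3,2)@(7, 5): e=[-15,20,35] → .
    (1,3)@(3, 7): e=[19,12,9] → X
    (2,3)@(5, 7): e=[-1,12,29] → .
    (0,4)@(1, 9): e=[33,4,3] → X
    (2,4)@(5, 9): e=[-7,4,43] → .
    (0,5)@(1, 11): e=[27,-4,17] → .
    (1,5)@(3, 11): e=[7,-4,37] → .
  covered (5 px):
    . . . . .
    . . X . .
    . . X . .
    . X . . .
    X X . . .
    . . . . .
    . . . . .
    . . . . .
    . . . . .
    . . . . .
T3:
  2·area = 14  (B↔C swapped to make it positive)
  edge (7, 13)→(4, 0): d=(-3,-13) top-left  bias=+0
  edge (4, 0)→(6, 4): d=(2,4) right/bottom  bias=-1
  edge (6, 4)→(7, 13): d=(1,9) right/bottom  bias=-1
    (2,1)@(5, 3): e=[4,2,8] → X
    (3,1)@(7, 3): e=[30,-6,-10] → .
    (2,2)@(5, 5): e=[-2,6,10] → .
    (3,6)@(7, 13): e=[0,14,0] → .  [on edge]
  covered (1 px):
    . . . . .
    . . X . .
    . . . . .
    . . . . .
    . . . . .
    . . . . .
    . . . . .
    . . . . .
    . . . . .
    . . . . .

Z-buffer (winner per pixel, '.' = empty):
  . . . . .
  . . 3 . .
  . . 2 . .
  . 2 . . .
  2 2 . . .
  . . . . .
  . . . 1 .
  . . . . .
  . . . . .
  . . . . .

Final: -1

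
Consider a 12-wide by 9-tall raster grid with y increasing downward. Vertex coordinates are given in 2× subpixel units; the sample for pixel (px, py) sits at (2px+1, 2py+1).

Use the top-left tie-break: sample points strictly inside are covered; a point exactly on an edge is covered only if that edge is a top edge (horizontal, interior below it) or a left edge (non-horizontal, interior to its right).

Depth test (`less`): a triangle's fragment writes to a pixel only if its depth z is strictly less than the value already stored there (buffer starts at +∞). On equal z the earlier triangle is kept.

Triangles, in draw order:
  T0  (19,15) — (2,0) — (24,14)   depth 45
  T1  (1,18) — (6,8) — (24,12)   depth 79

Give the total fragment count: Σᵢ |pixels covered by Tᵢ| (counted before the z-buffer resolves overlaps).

T0:
  2·area = 92
  edge (19, 15)→(2, 0): d=(-17,-15) top-left  bias=+0
  edge (2, 0)→(24, 14): d=(22,14) right/bottom  bias=-1
  edge (24, 14)→(19, 15): d=(-5,1) right/bottom  bias=-1
    (4,2)@(9, 5): e=[20,12,60] → #
    (5,2)@(11, 5): e=[50,-16,58] → ·
    (4,3)@(9, 7): e=[-14,56,50] → ·
    (5,3)@(11, 7): e=[16,28,48] → #
    (6,3)@(13, 7): e=[46,0,46] → ·  [on edge]
    (5,4)@(11, 9): e=[-18,72,38] → ·
    (6,4)@(13, 9): e=[12,44,36] → #
    (7,4)@(15, 9): e=[42,16,34] → #
    (8,4)@(17, 9): e=[72,-12,32] → ·
    (6,5)@(13, 11): e=[-22,88,26] → ·
    (7,5)@(15, 11): e=[8,60,24] → #
    (8,5)@(17, 11): e=[38,32,22] → #
    (9,7)@(19, 15): e=[0,92,0] → ·  [on edge]
    (4,8)@(9, 17): e=[-184,276,0] → ·  [on edge]
  covered (10 px):
    · · · · · · · · · · · ·
    · · · · · · · · · · · ·
    · · · · # · · · · · · ·
    · · · · · # · · · · · ·
    · · · · · · # # · · · ·
    · · · · · · · # # # · ·
    · · · · · · · · # # # ·
    · · · · · · · · · · · ·
    · · · · · · · · · · · ·
T1:
  2·area = 200
  edge (1, 18)→(6, 8): d=(5,-10) top-left  bias=+0
  edge (6, 8)→(24, 12): d=(18,4) right/bottom  bias=-1
  edge (24, 12)→(1, 18): d=(-23,6) right/bottom  bias=-1
    (3,4)@(7, 9): e=[15,14,171] → #
    (4,4)@(9, 9): e=[35,6,159] → #
    (5,4)@(11, 9): e=[55,-2,147] → ·
    (2,5)@(5, 11): e=[5,58,137] → #
    (5,5)@(11, 11): e=[65,34,101] → #
    (6,5)@(13, 11): e=[85,26,89] → #
    (7,5)@(15, 11): e=[105,18,77] → #
    (8,5)@(17, 11): e=[125,10,65] → #
    (9,5)@(19, 11): e=[145,2,53] → #
    (10,5)@(21, 11): e=[165,-6,41] → ·
    (2,6)@(5, 13): e=[15,94,91] → #
    (10,6)@(21, 13): e=[175,30,-5] → ·
  covered (24 px):
    · · · · · · · · · · · ·
    · · · · · · · · · · · ·
    · · · · · · · · · · · ·
    · · · · · · · · · · · ·
    · · · # # · · · · · · ·
    · · # # # # # # # # · ·
    · · # # # # # # # # · ·
    · # # # # # · · · · · ·
    · # · · · · · · · · · ·

Final: 34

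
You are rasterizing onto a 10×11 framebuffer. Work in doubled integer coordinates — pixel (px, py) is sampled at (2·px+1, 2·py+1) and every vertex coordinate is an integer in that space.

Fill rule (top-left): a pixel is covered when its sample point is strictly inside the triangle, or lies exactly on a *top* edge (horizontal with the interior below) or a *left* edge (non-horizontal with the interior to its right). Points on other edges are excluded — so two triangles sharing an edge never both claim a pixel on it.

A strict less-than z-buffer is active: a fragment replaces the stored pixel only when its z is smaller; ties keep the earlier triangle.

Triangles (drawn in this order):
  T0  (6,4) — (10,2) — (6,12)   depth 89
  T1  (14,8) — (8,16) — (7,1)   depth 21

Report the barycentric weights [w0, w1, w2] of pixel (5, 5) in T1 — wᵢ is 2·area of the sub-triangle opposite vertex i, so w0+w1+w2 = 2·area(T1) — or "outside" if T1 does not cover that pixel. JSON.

T0:
  2·area = 32
  edge (6, 4)→(10, 2): d=(4,-2) top-left  bias=+0
  edge (10, 2)→(6, 12): d=(-4,10) right/bottom  bias=-1
  edge (6, 12)→(6, 4): d=(0,-8) top-left  bias=+0
    (4,1)@(9, 3): e=[2,6,24] → █
    (5,1)@(11, 3): e=[6,-14,40] → ·
    (3,2)@(7, 5): e=[6,18,8] → █
    (4,2)@(9, 5): e=[10,-2,24] → ·
    (3,3)@(7, 7): e=[14,10,8] → █
    (4,3)@(9, 7): e=[18,-10,24] → ·
    (3,4)@(7, 9): e=[22,2,8] → █
    (4,4)@(9, 9): e=[26,-18,24] → ·
    (3,5)@(7, 11): e=[30,-6,8] → ·
  covered (4 px):
    · · · · · · · · · ·
    · · · · █ · · · · ·
    · · · █ · · · · · ·
    · · · █ · · · · · ·
    · · · █ · · · · · ·
    · · · · · · · · · ·
    · · · · · · · · · ·
    · · · · · · · · · ·
    · · · · · · · · · ·
    · · · · · · · · · ·
    · · · · · · · · · ·
T1:
  2·area = 98
  edge (14, 8)→(8, 16): d=(-6,8) right/bottom  bias=-1
  edge (8, 16)→(7, 1): d=(-1,-15) top-left  bias=+0
  edge (7, 1)→(14, 8): d=(7,7) right/bottom  bias=-1
    (3,0)@(7, 1): e=[98,0,0] → ·  [on edge]
    (4,1)@(9, 3): e=[70,28,0] → ·  [on edge]
    (4,2)@(9, 5): e=[58,26,14] → █
    (5,2)@(11, 5): e=[42,56,0] → ·  [on edge]
    (4,3)@(9, 7): e=[46,24,28] → █
    (5,3)@(11, 7): e=[30,54,14] → █
    (6,3)@(13, 7): e=[14,84,0] → ·  [on edge]
    (4,4)@(9, 9): e=[34,22,42] → █
    (6,4)@(13, 9): e=[2,82,14] → █
    (7,4)@(15, 9): e=[-14,112,0] → ·  [on edge]
    (4,5)@(9, 11): e=[22,20,56] → █
    (6,5)@(13, 11): e=[-10,80,28] → ·
    (8,5)@(17, 11): e=[-42,140,0] → ·  [on edge]
    (9,6)@(19, 13): e=[-70,168,0] → ·  [on edge]
  covered (9 px):
    · · · · · · · · · ·
    · · · · · · · · · ·
    · · · · █ · · · · ·
    · · · · █ █ · · · ·
    · · · · █ █ █ · · ·
    · · · · █ █ · · · ·
    · · · · █ · · · · ·
    · · · · · · · · · ·
    · · · · · · · · · ·
    · · · · · · · · · ·
    · · · · · · · · · ·

Result: [50,42,6]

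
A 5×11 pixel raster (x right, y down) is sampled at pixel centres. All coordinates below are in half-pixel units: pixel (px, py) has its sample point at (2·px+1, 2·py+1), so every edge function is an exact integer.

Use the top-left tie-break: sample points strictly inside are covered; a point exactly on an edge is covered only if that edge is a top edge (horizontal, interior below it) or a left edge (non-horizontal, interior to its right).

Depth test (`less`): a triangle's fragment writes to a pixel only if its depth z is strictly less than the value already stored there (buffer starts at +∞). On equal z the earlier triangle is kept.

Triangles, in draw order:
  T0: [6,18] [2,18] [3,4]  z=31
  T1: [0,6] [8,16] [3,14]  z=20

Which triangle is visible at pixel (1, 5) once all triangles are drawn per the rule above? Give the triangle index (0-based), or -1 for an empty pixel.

T0:
  2·area = 56
  edge (6, 18)→(2, 18): d=(-4,0) right/bottom  bias=-1
  edge (2, 18)→(3, 4): d=(1,-14) top-left  bias=+0
  edge (3, 4)→(6, 18): d=(3,14) right/bottom  bias=-1
    (1,2)@(3, 5): e=[52,1,3] → #
    (2,2)@(5, 5): e=[52,29,-25] → ·
    (1,3)@(3, 7): e=[44,3,9] → #
    (2,3)@(5, 7): e=[44,31,-19] → ·
    (1,4)@(3, 9): e=[36,5,15] → #
    (2,4)@(5, 9): e=[36,33,-13] → ·
    (1,5)@(3, 11): e=[28,7,21] → #
    (2,5)@(5, 11): e=[28,35,-7] → ·
    (1,6)@(3, 13): e=[20,9,27] → #
    (2,6)@(5, 13): e=[20,37,-1] → ·
    (1,7)@(3, 15): e=[12,11,33] → #
    (2,7)@(5, 15): e=[12,39,5] → #
  covered (9 px):
    · · · · ·
    · · · · ·
    · # · · ·
    · # · · ·
    · # · · ·
    · # · · ·
    · # · · ·
    · # # · ·
    · # # · ·
    · · · · ·
    · · · · ·
T1:
  2·area = 34
  edge (0, 6)→(8, 16): d=(8,10) right/bottom  bias=-1
  edge (8, 16)→(3, 14): d=(-5,-2) top-left  bias=+0
  edge (3, 14)→(0, 6): d=(-3,-8) top-left  bias=+0
    (1,5)@(3, 11): e=[10,15,9] → #
    (2,5)@(5, 11): e=[-10,19,25] → ·
    (1,6)@(3, 13): e=[26,5,3] → #
    (2,6)@(5, 13): e=[6,9,19] → #
    (3,6)@(7, 13): e=[-14,13,35] → ·
    (1,7)@(3, 15): e=[42,-5,-3] → ·
    (2,7)@(5, 15): e=[22,-1,13] → ·
    (3,7)@(7, 15): e=[2,3,29] → #
    (4,7)@(9, 15): e=[-18,7,45] → ·
    (3,8)@(7, 17): e=[18,-7,23] → ·
  covered (4 px):
    · · · · ·
    · · · · ·
    · · · · ·
    · · · · ·
    · · · · ·
    · # · · ·
    · # # · ·
    · · · # ·
    · · · · ·
    · · · · ·
    · · · · ·

Z-buffer (winner per pixel, '.' = empty):
  . . . . .
  . . . . .
  . 0 . . .
  . 0 . . .
  . 0 . . .
  . 1 . . .
  . 1 1 . .
  . 0 0 1 .
  . 0 0 . .
  . . . . .
  . . . . .

Result: 1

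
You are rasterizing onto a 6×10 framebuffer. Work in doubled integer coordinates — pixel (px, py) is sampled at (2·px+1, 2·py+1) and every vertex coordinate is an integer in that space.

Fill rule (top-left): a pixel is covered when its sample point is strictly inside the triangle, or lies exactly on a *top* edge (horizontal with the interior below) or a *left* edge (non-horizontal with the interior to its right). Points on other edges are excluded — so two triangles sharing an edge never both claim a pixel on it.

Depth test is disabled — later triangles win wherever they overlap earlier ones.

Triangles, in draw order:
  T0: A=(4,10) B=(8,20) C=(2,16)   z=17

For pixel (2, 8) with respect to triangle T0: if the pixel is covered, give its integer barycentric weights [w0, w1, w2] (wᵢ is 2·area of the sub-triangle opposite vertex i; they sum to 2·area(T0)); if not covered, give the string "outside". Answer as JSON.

T0:
  2·area = 44
  edge (4, 10)→(8, 20): d=(4,10) right/bottom  bias=-1
  edge (8, 20)→(2, 16): d=(-6,-4) top-left  bias=+0
  edge (2, 16)→(4, 10): d=(2,-6) top-left  bias=+0
    (3,0)@(7, 1): e=[-66,110,0] → ·  [on edge]
    (2,3)@(5, 7): e=[-22,66,0] → ·  [on edge]
    (1,6)@(3, 13): e=[22,22,0] → █  [on edge]
    (2,6)@(5, 13): e=[2,30,12] → █
    (3,6)@(7, 13): e=[-18,38,24] → ·
    (1,7)@(3, 15): e=[30,10,4] → █
    (3,7)@(7, 15): e=[-10,26,28] → ·
    (1,8)@(3, 17): e=[38,-2,8] → ·
    (2,8)@(5, 17): e=[18,6,20] → █
    (3,8)@(7, 17): e=[-2,14,32] → ·
    (0,9)@(1, 19): e=[66,-22,0] → ·  [on edge]
    (2,9)@(5, 19): e=[26,-6,24] → ·
  covered (6 px):
    · · · · · ·
    · · · · · ·
    · · · · · ·
    · · · · · ·
    · · · · · ·
    · · · · · ·
    · █ █ · · ·
    · █ █ · · ·
    · · █ · · ·
    · · · █ · ·

Final: [6,20,18]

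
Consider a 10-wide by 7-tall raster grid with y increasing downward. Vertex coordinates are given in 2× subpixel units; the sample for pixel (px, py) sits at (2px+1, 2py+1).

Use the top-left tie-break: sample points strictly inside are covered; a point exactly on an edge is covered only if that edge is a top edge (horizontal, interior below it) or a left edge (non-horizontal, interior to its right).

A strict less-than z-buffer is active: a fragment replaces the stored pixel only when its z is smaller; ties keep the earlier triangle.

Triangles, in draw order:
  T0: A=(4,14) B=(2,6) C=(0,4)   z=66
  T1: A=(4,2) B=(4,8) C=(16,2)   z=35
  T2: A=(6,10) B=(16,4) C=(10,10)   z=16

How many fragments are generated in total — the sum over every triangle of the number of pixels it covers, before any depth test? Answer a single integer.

T0:
  2·area = 12  (B↔C swapped to make it positive)
  edge (4, 14)→(0, 4): d=(-4,-10) top-left  bias=+0
  edge (0, 4)→(2, 6): d=(2,2) right/bottom  bias=-1
  edge (2, 6)→(4, 14): d=(2,8) right/bottom  bias=-1
    (0,2)@(1, 5): e=[6,0,6] → ·  [on edge]
    (1,3)@(3, 7): e=[18,0,-6] → ·  [on edge]
    (2,4)@(5, 9): e=[30,0,-18] → ·  [on edge]
    (1,5)@(3, 11): e=[2,8,2] → █
    (2,5)@(5, 11): e=[22,4,-14] → ·
    (3,5)@(7, 11): e=[42,0,-30] → ·  [on edge]
    (1,6)@(3, 13): e=[-6,12,6] → ·
    (4,6)@(9, 13): e=[54,0,-42] → ·  [on edge]
  covered (1 px):
    · · · · · · · · · ·
    · · · · · · · · · ·
    · · · · · · · · · ·
    · · · · · · · · · ·
    · · · · · · · · · ·
    · █ · · · · · · · ·
    · · · · · · · · · ·
T1:
  2·area = 72  (B↔C swapped to make it positive)
  edge (4, 2)→(16, 2): d=(12,0) top-left  bias=+0
  edge (16, 2)→(4, 8): d=(-12,6) right/bottom  bias=-1
  edge (4, 8)→(4, 2): d=(0,-6) top-left  bias=+0
    (2,1)@(5, 3): e=[12,54,6] → █
    (3,1)@(7, 3): e=[12,42,18] → █
    (4,1)@(9, 3): e=[12,30,30] → █
    (5,1)@(11, 3): e=[12,18,42] → █
    (6,1)@(13, 3): e=[12,6,54] → █
    (7,1)@(15, 3): e=[12,-6,66] → ·
    (2,2)@(5, 5): e=[36,30,6] → █
    (5,2)@(11, 5): e=[36,-6,42] → ·
    (6,2)@(13, 5): e=[36,-18,54] → ·
    (2,3)@(5, 7): e=[60,6,6] → █
    (3,3)@(7, 7): e=[60,-6,18] → ·
    (4,3)@(9, 7): e=[60,-18,30] → ·
  covered (9 px):
    · · · · · · · · · ·
    · · █ █ █ █ █ · · ·
    · · █ █ █ · · · · ·
    · · █ · · · · · · ·
    · · · · · · · · · ·
    · · · · · · · · · ·
    · · · · · · · · · ·
T2:
  2·area = 24
  edge (6, 10)→(16, 4): d=(10,-6) top-left  bias=+0
  edge (16, 4)→(10, 10): d=(-6,6) right/bottom  bias=-1
  edge (10, 10)→(6, 10): d=(-4,0) right/bottom  bias=-1
    (9,0)@(19, 1): e=[-12,0,36] → ·  [on edge]
    (8,1)@(17, 3): e=[-4,0,28] → ·  [on edge]
    (7,2)@(15, 5): e=[4,0,20] → ·  [on edge]
    (5,3)@(11, 7): e=[0,12,12] → █  [on edge]
    (6,3)@(13, 7): e=[12,0,12] → ·  [on edge]
    (4,4)@(9, 9): e=[8,12,4] → █
    (5,4)@(11, 9): e=[20,0,4] → ·  [on edge]
    (4,5)@(9, 11): e=[28,0,-4] → ·  [on edge]
    (0,6)@(1, 13): e=[0,36,-12] → ·  [on edge]
    (3,6)@(7, 13): e=[36,0,-12] → ·  [on edge]
  covered (2 px):
    · · · · · · · · · ·
    · · · · · · · · · ·
    · · · · · · · · · ·
    · · · · · █ · · · ·
    · · · · █ · · · · ·
    · · · · · · · · · ·
    · · · · · · · · · ·

Answer: 12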